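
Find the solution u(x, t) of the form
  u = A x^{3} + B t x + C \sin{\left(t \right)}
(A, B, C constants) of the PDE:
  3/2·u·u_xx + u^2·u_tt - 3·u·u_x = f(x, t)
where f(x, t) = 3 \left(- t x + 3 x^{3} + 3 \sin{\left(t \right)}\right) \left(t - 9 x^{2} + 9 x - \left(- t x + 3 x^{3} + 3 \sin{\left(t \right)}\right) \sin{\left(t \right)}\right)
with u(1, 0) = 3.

Answer: u(x, t) = - t x + 3 x^{3} + 3 \sin{\left(t \right)}

Derivation:
Substitute the ansatz u = A x^{3} + B t x + C \sin{\left(t \right)} into the left-hand side.
Derivatives of the ansatz:
  u_xx = 6 A x
  u_tt = - C \sin{\left(t \right)}
  u_x = 3 A x^{2} + B t
Term by term:
  3/2·u·u_xx = 9 A^{2} x^{4} + 9 A B t x^{2} + 9 A C x \sin{\left(t \right)}
  u^2·u_tt = - A^{2} C x^{6} \sin{\left(t \right)} - 2 A B C t x^{4} \sin{\left(t \right)} - 2 A C^{2} x^{3} \sin^{2}{\left(t \right)} - B^{2} C t^{2} x^{2} \sin{\left(t \right)} - 2 B C^{2} t x \sin^{2}{\left(t \right)} - C^{3} \sin^{3}{\left(t \right)}
  -3·u·u_x = - 9 A^{2} x^{5} - 12 A B t x^{3} - 9 A C x^{2} \sin{\left(t \right)} - 3 B^{2} t^{2} x - 3 B C t \sin{\left(t \right)}
So the left-hand side equals
  - A^{2} C x^{6} \sin{\left(t \right)} - 9 A^{2} x^{5} + 9 A^{2} x^{4} - 2 A B C t x^{4} \sin{\left(t \right)} - 12 A B t x^{3} + 9 A B t x^{2} - 2 A C^{2} x^{3} \sin^{2}{\left(t \right)} - 9 A C x^{2} \sin{\left(t \right)} + 9 A C x \sin{\left(t \right)} - B^{2} C t^{2} x^{2} \sin{\left(t \right)} - 3 B^{2} t^{2} x - 2 B C^{2} t x \sin^{2}{\left(t \right)} - 3 B C t \sin{\left(t \right)} - C^{3} \sin^{3}{\left(t \right)}
This must equal f(x, t) identically; expanded, f = - 3 t^{2} x^{2} \sin{\left(t \right)} - 3 t^{2} x + 18 t x^{4} \sin{\left(t \right)} + 36 t x^{3} - 27 t x^{2} + 18 t x \sin^{2}{\left(t \right)} + 9 t \sin{\left(t \right)} - 27 x^{6} \sin{\left(t \right)} - 81 x^{5} + 81 x^{4} - 54 x^{3} \sin^{2}{\left(t \right)} - 81 x^{2} \sin{\left(t \right)} + 81 x \sin{\left(t \right)} - 27 \sin^{3}{\left(t \right)}.
Matching coefficients of the independent functions:
  [x^{4}]:  9 A^{2} = 81
  [x^{5}]:  - 9 A^{2} = -81
  [t x^{2}]:  9 A B = -27
  [t x^{3}]:  - 12 A B = 36
  [t \sin{\left(t \right)}]:  - 3 B C = 9
  [t^{2} x]:  - 3 B^{2} = -3
  [x \sin{\left(t \right)}]:  9 A C = 81
  [x^{2} \sin{\left(t \right)}]:  - 9 A C = -81
  [x^{3} \sin^{2}{\left(t \right)}]:  - 2 A C^{2} = -54
  [x^{6} \sin{\left(t \right)}]:  - A^{2} C = -27
  [t x \sin^{2}{\left(t \right)}]:  - 2 B C^{2} = 18
  [t x^{4} \sin{\left(t \right)}]:  - 2 A B C = 18
  [t^{2} x^{2} \sin{\left(t \right)}]:  - B^{2} C = -3
  [\sin^{3}{\left(t \right)}]:  - C^{3} = -27
Solving: A = 3, B = -1, C = 3.
Check against the point condition:
  u(1, 0) = 3  ⟹  A = 3  ✓
Hence u(x, t) = - t x + 3 x^{3} + 3 \sin{\left(t \right)}.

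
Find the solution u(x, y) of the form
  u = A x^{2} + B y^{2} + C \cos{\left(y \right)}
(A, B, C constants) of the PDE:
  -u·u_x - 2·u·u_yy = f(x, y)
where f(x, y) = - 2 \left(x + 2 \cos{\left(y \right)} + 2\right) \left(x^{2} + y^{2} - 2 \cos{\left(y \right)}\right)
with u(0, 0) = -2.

Substitute the ansatz u = A x^{2} + B y^{2} + C \cos{\left(y \right)} into the left-hand side.
Derivatives of the ansatz:
  u_x = 2 A x
  u_yy = 2 B - C \cos{\left(y \right)}
Term by term:
  -u·u_x = - 2 A^{2} x^{3} - 2 A B x y^{2} - 2 A C x \cos{\left(y \right)}
  -2·u·u_yy = - 4 A B x^{2} + 2 A C x^{2} \cos{\left(y \right)} - 4 B^{2} y^{2} + 2 B C y^{2} \cos{\left(y \right)} - 4 B C \cos{\left(y \right)} + 2 C^{2} \cos^{2}{\left(y \right)}
So the left-hand side equals
  - 2 A^{2} x^{3} - 4 A B x^{2} - 2 A B x y^{2} + 2 A C x^{2} \cos{\left(y \right)} - 2 A C x \cos{\left(y \right)} - 4 B^{2} y^{2} + 2 B C y^{2} \cos{\left(y \right)} - 4 B C \cos{\left(y \right)} + 2 C^{2} \cos^{2}{\left(y \right)}
This must equal f(x, y) identically; expanded, f = - 2 x^{3} - 4 x^{2} \cos{\left(y \right)} - 4 x^{2} - 2 x y^{2} + 4 x \cos{\left(y \right)} - 4 y^{2} \cos{\left(y \right)} - 4 y^{2} + 8 \cos^{2}{\left(y \right)} + 8 \cos{\left(y \right)}.
Matching coefficients of the independent functions:
  [x^{2}]:  - 4 A B = -4
  [x^{3}]:  - 2 A^{2} = -2
  [y^{2}]:  - 4 B^{2} = -4
  [x y^{2}]:  - 2 A B = -2
  [x \cos{\left(y \right)}]:  - 2 A C = 4
  [x^{2} \cos{\left(y \right)}]:  2 A C = -4
  [y^{2} \cos{\left(y \right)}]:  2 B C = -4
  [\cos{\left(y \right)}]:  - 4 B C = 8
  [\cos^{2}{\left(y \right)}]:  2 C^{2} = 8
These equations allow (A, B, C) = (-1, -1, 2) or (1, 1, -2).
Impose the point condition(s):
  u(0, 0) = -2  ⟹  C = -2
Only A = 1, B = 1, C = -2 satisfies everything.
Hence u(x, y) = x^{2} + y^{2} - 2 \cos{\left(y \right)}.

Answer: u(x, y) = x^{2} + y^{2} - 2 \cos{\left(y \right)}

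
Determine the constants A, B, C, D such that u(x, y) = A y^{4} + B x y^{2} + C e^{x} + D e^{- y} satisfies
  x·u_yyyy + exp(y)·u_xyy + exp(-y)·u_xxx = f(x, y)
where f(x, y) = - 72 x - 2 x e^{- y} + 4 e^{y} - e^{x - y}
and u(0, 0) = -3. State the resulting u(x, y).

Substitute the ansatz u = A y^{4} + B x y^{2} + C e^{x} + D e^{- y} into the left-hand side.
Derivatives of the ansatz:
  u_yyyy = 24 A + D e^{- y}
  u_xyy = 2 B
  u_xxx = C e^{x}
Term by term:
  x·u_yyyy = 24 A x + D x e^{- y}
  exp(y)·u_xyy = 2 B e^{y}
  exp(-y)·u_xxx = C e^{x} e^{- y}
So the left-hand side equals
  24 A x + 2 B e^{y} + C e^{x} e^{- y} + D x e^{- y}
This must equal f(x, y) identically; expanded, f = - 72 x - 2 x e^{- y} - e^{x} e^{- y} + 4 e^{y}.
Matching coefficients of the independent functions:
  [x]:  24 A = -72
  [x e^{- y}]:  D = -2
  [e^{x} e^{- y}]:  C = -1
  [e^{y}]:  2 B = 4
Solving: A = -3, B = 2, C = -1, D = -2.
Check against the point condition:
  u(0, 0) = -3  ⟹  C + D = -3  ✓
Hence u(x, y) = 2 x y^{2} - 3 y^{4} - e^{x} - 2 e^{- y}.

Answer: u(x, y) = 2 x y^{2} - 3 y^{4} - e^{x} - 2 e^{- y}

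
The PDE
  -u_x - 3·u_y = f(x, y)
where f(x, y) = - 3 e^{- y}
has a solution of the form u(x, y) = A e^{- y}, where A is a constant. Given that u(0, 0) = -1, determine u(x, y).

Answer: u(x, y) = - e^{- y}

Derivation:
Substitute the ansatz u = A e^{- y} into the left-hand side.
Derivatives of the ansatz:
  u_x = 0
  u_y = - A e^{- y}
Term by term:
  -u_x = 0
  -3·u_y = 3 A e^{- y}
So the left-hand side equals
  3 A e^{- y}
This must equal f(x, y) = - 3 e^{- y} identically.
Matching coefficients of the independent functions:
  [e^{- y}]:  3 A = -3
Solving: A = -1.
Check against the point condition:
  u(0, 0) = -1  ⟹  A = -1  ✓
Hence u(x, y) = - e^{- y}.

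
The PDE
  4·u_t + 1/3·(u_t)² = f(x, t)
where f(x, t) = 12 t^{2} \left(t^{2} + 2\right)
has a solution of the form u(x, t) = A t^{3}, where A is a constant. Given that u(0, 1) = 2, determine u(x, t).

Substitute the ansatz u = A t^{3} into the left-hand side.
Derivatives of the ansatz:
  u_t = 3 A t^{2}
Term by term:
  4·u_t = 12 A t^{2}
  1/3·(u_t)² = 3 A^{2} t^{4}
So the left-hand side equals
  3 A^{2} t^{4} + 12 A t^{2}
This must equal f(x, t) identically; expanded, f = 12 t^{4} + 24 t^{2}.
Matching coefficients of the independent functions:
  [t^{2}]:  12 A = 24
  [t^{4}]:  3 A^{2} = 12
Solving: A = 2.
Check against the point condition:
  u(0, 1) = 2  ⟹  A = 2  ✓
Hence u(x, t) = 2 t^{3}.

Answer: u(x, t) = 2 t^{3}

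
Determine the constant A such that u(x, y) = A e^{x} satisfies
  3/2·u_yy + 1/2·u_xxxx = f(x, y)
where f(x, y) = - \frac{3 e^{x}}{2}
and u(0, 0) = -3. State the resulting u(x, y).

Substitute the ansatz u = A e^{x} into the left-hand side.
Derivatives of the ansatz:
  u_yy = 0
  u_xxxx = A e^{x}
Term by term:
  3/2·u_yy = 0
  1/2·u_xxxx = \frac{A e^{x}}{2}
So the left-hand side equals
  \frac{A e^{x}}{2}
This must equal f(x, y) = - \frac{3 e^{x}}{2} identically.
Matching coefficients of the independent functions:
  [e^{x}]:  \frac{A}{2} = - \frac{3}{2}
Solving: A = -3.
Check against the point condition:
  u(0, 0) = -3  ⟹  A = -3  ✓
Hence u(x, y) = - 3 e^{x}.

Answer: u(x, y) = - 3 e^{x}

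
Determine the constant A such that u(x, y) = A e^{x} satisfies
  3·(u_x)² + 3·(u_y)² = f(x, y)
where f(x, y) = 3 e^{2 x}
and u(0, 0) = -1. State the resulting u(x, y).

Substitute the ansatz u = A e^{x} into the left-hand side.
Derivatives of the ansatz:
  u_x = A e^{x}
  u_y = 0
Term by term:
  3·(u_x)² = 3 A^{2} e^{2 x}
  3·(u_y)² = 0
So the left-hand side equals
  3 A^{2} e^{2 x}
This must equal f(x, y) = 3 e^{2 x} identically.
Matching coefficients of the independent functions:
  [e^{2 x}]:  3 A^{2} = 3
These equations allow (A) = (-1) or (1).
Impose the point condition(s):
  u(0, 0) = -1  ⟹  A = -1
Only A = -1 satisfies everything.
Hence u(x, y) = - e^{x}.

Answer: u(x, y) = - e^{x}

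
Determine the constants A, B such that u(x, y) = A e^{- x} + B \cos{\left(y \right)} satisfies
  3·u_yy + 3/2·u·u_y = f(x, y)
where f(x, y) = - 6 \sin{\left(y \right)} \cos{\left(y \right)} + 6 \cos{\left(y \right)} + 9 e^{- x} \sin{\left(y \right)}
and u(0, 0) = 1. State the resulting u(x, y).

Substitute the ansatz u = A e^{- x} + B \cos{\left(y \right)} into the left-hand side.
Derivatives of the ansatz:
  u_yy = - B \cos{\left(y \right)}
  u_y = - B \sin{\left(y \right)}
Term by term:
  3·u_yy = - 3 B \cos{\left(y \right)}
  3/2·u·u_y = - \frac{3 A B e^{- x} \sin{\left(y \right)}}{2} - \frac{3 B^{2} \sin{\left(y \right)} \cos{\left(y \right)}}{2}
So the left-hand side equals
  - \frac{3 A B e^{- x} \sin{\left(y \right)}}{2} - \frac{3 B^{2} \sin{\left(y \right)} \cos{\left(y \right)}}{2} - 3 B \cos{\left(y \right)}
This must equal f(x, y) = - 6 \sin{\left(y \right)} \cos{\left(y \right)} + 6 \cos{\left(y \right)} + 9 e^{- x} \sin{\left(y \right)} identically.
Matching coefficients of the independent functions:
  [e^{- x} \sin{\left(y \right)}]:  - \frac{3 A B}{2} = 9
  [\sin{\left(y \right)} \cos{\left(y \right)}]:  - \frac{3 B^{2}}{2} = -6
  [\cos{\left(y \right)}]:  - 3 B = 6
Solving: A = 3, B = -2.
Check against the point condition:
  u(0, 0) = 1  ⟹  A + B = 1  ✓
Hence u(x, y) = - 2 \cos{\left(y \right)} + 3 e^{- x}.

Answer: u(x, y) = - 2 \cos{\left(y \right)} + 3 e^{- x}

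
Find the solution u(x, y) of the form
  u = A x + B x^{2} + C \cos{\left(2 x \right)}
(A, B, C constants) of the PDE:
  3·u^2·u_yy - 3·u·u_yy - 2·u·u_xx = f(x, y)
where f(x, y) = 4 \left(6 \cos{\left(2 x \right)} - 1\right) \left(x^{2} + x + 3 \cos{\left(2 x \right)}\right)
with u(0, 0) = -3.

Substitute the ansatz u = A x + B x^{2} + C \cos{\left(2 x \right)} into the left-hand side.
Derivatives of the ansatz:
  u_yy = 0
  u_xx = 2 B - 4 C \cos{\left(2 x \right)}
Term by term:
  3·u^2·u_yy = 0
  -3·u·u_yy = 0
  -2·u·u_xx = - 4 A B x + 8 A C x \cos{\left(2 x \right)} - 4 B^{2} x^{2} + 8 B C x^{2} \cos{\left(2 x \right)} - 4 B C \cos{\left(2 x \right)} + 8 C^{2} \cos^{2}{\left(2 x \right)}
So the left-hand side equals
  - 4 A B x + 8 A C x \cos{\left(2 x \right)} - 4 B^{2} x^{2} + 8 B C x^{2} \cos{\left(2 x \right)} - 4 B C \cos{\left(2 x \right)} + 8 C^{2} \cos^{2}{\left(2 x \right)}
This must equal f(x, y) identically; expanded, f = 24 x^{2} \cos{\left(2 x \right)} - 4 x^{2} + 24 x \cos{\left(2 x \right)} - 4 x + 72 \cos^{2}{\left(2 x \right)} - 12 \cos{\left(2 x \right)}.
Matching coefficients of the independent functions:
  [x]:  - 4 A B = -4
  [x^{2}]:  - 4 B^{2} = -4
  [x \cos{\left(2 x \right)}]:  8 A C = 24
  [x^{2} \cos{\left(2 x \right)}]:  8 B C = 24
  [\cos{\left(2 x \right)}]:  - 4 B C = -12
  [\cos^{2}{\left(2 x \right)}]:  8 C^{2} = 72
These equations allow (A, B, C) = (-1, -1, -3) or (1, 1, 3).
Impose the point condition(s):
  u(0, 0) = -3  ⟹  C = -3
Only A = -1, B = -1, C = -3 satisfies everything.
Hence u(x, y) = - x^{2} - x - 3 \cos{\left(2 x \right)}.

Answer: u(x, y) = - x^{2} - x - 3 \cos{\left(2 x \right)}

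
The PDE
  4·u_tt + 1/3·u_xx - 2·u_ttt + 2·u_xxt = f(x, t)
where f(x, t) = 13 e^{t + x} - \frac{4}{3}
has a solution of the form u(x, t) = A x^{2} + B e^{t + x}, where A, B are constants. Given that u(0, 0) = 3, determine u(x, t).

Substitute the ansatz u = A x^{2} + B e^{t + x} into the left-hand side.
Derivatives of the ansatz:
  u_tt = B e^{t} e^{x}
  u_xx = 2 A + B e^{t} e^{x}
  u_ttt = B e^{t} e^{x}
  u_xxt = B e^{t} e^{x}
Term by term:
  4·u_tt = 4 B e^{t} e^{x}
  1/3·u_xx = \frac{2 A}{3} + \frac{B e^{t} e^{x}}{3}
  -2·u_ttt = - 2 B e^{t} e^{x}
  2·u_xxt = 2 B e^{t} e^{x}
So the left-hand side equals
  \frac{2 A}{3} + \frac{13 B e^{t} e^{x}}{3}
This must equal f(x, t) identically; expanded, f = 13 e^{t} e^{x} - \frac{4}{3}.
Matching coefficients of the independent functions:
  [constant term]:  \frac{2 A}{3} = - \frac{4}{3}
  [e^{t} e^{x}]:  \frac{13 B}{3} = 13
Solving: A = -2, B = 3.
Check against the point condition:
  u(0, 0) = 3  ⟹  B = 3  ✓
Hence u(x, t) = - 2 x^{2} + 3 e^{t + x}.

Answer: u(x, t) = - 2 x^{2} + 3 e^{t + x}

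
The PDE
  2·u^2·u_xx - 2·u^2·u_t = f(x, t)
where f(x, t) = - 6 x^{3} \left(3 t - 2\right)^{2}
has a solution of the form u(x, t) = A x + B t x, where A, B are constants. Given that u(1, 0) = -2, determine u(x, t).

Substitute the ansatz u = A x + B t x into the left-hand side.
Derivatives of the ansatz:
  u_xx = 0
  u_t = B x
Term by term:
  2·u^2·u_xx = 0
  -2·u^2·u_t = - 2 A^{2} B x^{3} - 4 A B^{2} t x^{3} - 2 B^{3} t^{2} x^{3}
So the left-hand side equals
  - 2 A^{2} B x^{3} - 4 A B^{2} t x^{3} - 2 B^{3} t^{2} x^{3}
This must equal f(x, t) identically; expanded, f = - 54 t^{2} x^{3} + 72 t x^{3} - 24 x^{3}.
Matching coefficients of the independent functions:
  [x^{3}]:  - 2 A^{2} B = -24
  [t x^{3}]:  - 4 A B^{2} = 72
  [t^{2} x^{3}]:  - 2 B^{3} = -54
Solving: A = -2, B = 3.
Check against the point condition:
  u(1, 0) = -2  ⟹  A = -2  ✓
Hence u(x, t) = 3 t x - 2 x.

Answer: u(x, t) = 3 t x - 2 x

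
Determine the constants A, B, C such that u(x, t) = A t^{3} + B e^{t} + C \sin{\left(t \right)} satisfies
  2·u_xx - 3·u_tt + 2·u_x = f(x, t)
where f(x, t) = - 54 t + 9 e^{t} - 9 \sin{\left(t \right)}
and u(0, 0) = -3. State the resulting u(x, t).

Substitute the ansatz u = A t^{3} + B e^{t} + C \sin{\left(t \right)} into the left-hand side.
Derivatives of the ansatz:
  u_xx = 0
  u_tt = 6 A t + B e^{t} - C \sin{\left(t \right)}
  u_x = 0
Term by term:
  2·u_xx = 0
  -3·u_tt = - 18 A t - 3 B e^{t} + 3 C \sin{\left(t \right)}
  2·u_x = 0
So the left-hand side equals
  - 18 A t - 3 B e^{t} + 3 C \sin{\left(t \right)}
This must equal f(x, t) = - 54 t + 9 e^{t} - 9 \sin{\left(t \right)} identically.
Matching coefficients of the independent functions:
  [t]:  - 18 A = -54
  [e^{t}]:  - 3 B = 9
  [\sin{\left(t \right)}]:  3 C = -9
Solving: A = 3, B = -3, C = -3.
Check against the point condition:
  u(0, 0) = -3  ⟹  B = -3  ✓
Hence u(x, t) = 3 t^{3} - 3 e^{t} - 3 \sin{\left(t \right)}.

Answer: u(x, t) = 3 t^{3} - 3 e^{t} - 3 \sin{\left(t \right)}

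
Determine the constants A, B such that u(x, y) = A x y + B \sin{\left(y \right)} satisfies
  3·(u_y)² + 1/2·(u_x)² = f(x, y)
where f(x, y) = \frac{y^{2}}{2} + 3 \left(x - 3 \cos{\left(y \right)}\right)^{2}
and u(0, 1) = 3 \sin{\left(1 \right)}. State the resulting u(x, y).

Answer: u(x, y) = - x y + 3 \sin{\left(y \right)}

Derivation:
Substitute the ansatz u = A x y + B \sin{\left(y \right)} into the left-hand side.
Derivatives of the ansatz:
  u_y = A x + B \cos{\left(y \right)}
  u_x = A y
Term by term:
  3·(u_y)² = 3 A^{2} x^{2} + 6 A B x \cos{\left(y \right)} + 3 B^{2} \cos^{2}{\left(y \right)}
  1/2·(u_x)² = \frac{A^{2} y^{2}}{2}
So the left-hand side equals
  3 A^{2} x^{2} + \frac{A^{2} y^{2}}{2} + 6 A B x \cos{\left(y \right)} + 3 B^{2} \cos^{2}{\left(y \right)}
This must equal f(x, y) identically; expanded, f = 3 x^{2} - 18 x \cos{\left(y \right)} + \frac{y^{2}}{2} + 27 \cos^{2}{\left(y \right)}.
Matching coefficients of the independent functions:
  [x^{2}]:  3 A^{2} = 3
  [y^{2}]:  \frac{A^{2}}{2} = \frac{1}{2}
  [x \cos{\left(y \right)}]:  6 A B = -18
  [\cos^{2}{\left(y \right)}]:  3 B^{2} = 27
These equations allow (A, B) = (-1, 3) or (1, -3).
Impose the point condition(s):
  u(0, 1) = 3 \sin{\left(1 \right)}  ⟹  B \sin{\left(1 \right)} = 3 \sin{\left(1 \right)}
Only A = -1, B = 3 satisfies everything.
Hence u(x, y) = - x y + 3 \sin{\left(y \right)}.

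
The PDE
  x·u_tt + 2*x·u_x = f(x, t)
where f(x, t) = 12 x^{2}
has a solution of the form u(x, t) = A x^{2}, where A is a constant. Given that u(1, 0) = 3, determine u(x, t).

Substitute the ansatz u = A x^{2} into the left-hand side.
Derivatives of the ansatz:
  u_tt = 0
  u_x = 2 A x
Term by term:
  x·u_tt = 0
  2*x·u_x = 4 A x^{2}
So the left-hand side equals
  4 A x^{2}
This must equal f(x, t) = 12 x^{2} identically.
Matching coefficients of the independent functions:
  [x^{2}]:  4 A = 12
Solving: A = 3.
Check against the point condition:
  u(1, 0) = 3  ⟹  A = 3  ✓
Hence u(x, t) = 3 x^{2}.

Answer: u(x, t) = 3 x^{2}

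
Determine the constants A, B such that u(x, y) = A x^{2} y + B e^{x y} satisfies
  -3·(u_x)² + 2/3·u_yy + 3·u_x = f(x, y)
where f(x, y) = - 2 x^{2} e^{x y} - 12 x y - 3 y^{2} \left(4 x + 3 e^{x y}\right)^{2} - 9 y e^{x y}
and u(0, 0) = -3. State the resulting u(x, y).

Substitute the ansatz u = A x^{2} y + B e^{x y} into the left-hand side.
Derivatives of the ansatz:
  u_x = 2 A x y + B y e^{x y}
  u_yy = B x^{2} e^{x y}
Term by term:
  -3·(u_x)² = - 12 A^{2} x^{2} y^{2} - 12 A B x y^{2} e^{x y} - 3 B^{2} y^{2} e^{2 x y}
  2/3·u_yy = \frac{2 B x^{2} e^{x y}}{3}
  3·u_x = 6 A x y + 3 B y e^{x y}
So the left-hand side equals
  - 12 A^{2} x^{2} y^{2} - 12 A B x y^{2} e^{x y} + 6 A x y - 3 B^{2} y^{2} e^{2 x y} + \frac{2 B x^{2} e^{x y}}{3} + 3 B y e^{x y}
This must equal f(x, y) identically; expanded, f = - 48 x^{2} y^{2} - 2 x^{2} e^{x y} - 72 x y^{2} e^{x y} - 12 x y - 27 y^{2} e^{2 x y} - 9 y e^{x y}.
Matching coefficients of the independent functions:
  [x y]:  6 A = -12
  [x^{2} y^{2}]:  - 12 A^{2} = -48
  [x^{2} e^{x y}]:  \frac{2 B}{3} = -2
  [y e^{x y}]:  3 B = -9
  [y^{2} e^{2 x y}]:  - 3 B^{2} = -27
  [x y^{2} e^{x y}]:  - 12 A B = -72
Solving: A = -2, B = -3.
Check against the point condition:
  u(0, 0) = -3  ⟹  B = -3  ✓
Hence u(x, y) = - 2 x^{2} y - 3 e^{x y}.

Answer: u(x, y) = - 2 x^{2} y - 3 e^{x y}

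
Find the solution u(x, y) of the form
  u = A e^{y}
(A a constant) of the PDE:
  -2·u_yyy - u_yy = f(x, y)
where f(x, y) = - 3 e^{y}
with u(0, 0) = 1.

Answer: u(x, y) = e^{y}

Derivation:
Substitute the ansatz u = A e^{y} into the left-hand side.
Derivatives of the ansatz:
  u_yyy = A e^{y}
  u_yy = A e^{y}
Term by term:
  -2·u_yyy = - 2 A e^{y}
  -u_yy = - A e^{y}
So the left-hand side equals
  - 3 A e^{y}
This must equal f(x, y) = - 3 e^{y} identically.
Matching coefficients of the independent functions:
  [e^{y}]:  - 3 A = -3
Solving: A = 1.
Check against the point condition:
  u(0, 0) = 1  ⟹  A = 1  ✓
Hence u(x, y) = e^{y}.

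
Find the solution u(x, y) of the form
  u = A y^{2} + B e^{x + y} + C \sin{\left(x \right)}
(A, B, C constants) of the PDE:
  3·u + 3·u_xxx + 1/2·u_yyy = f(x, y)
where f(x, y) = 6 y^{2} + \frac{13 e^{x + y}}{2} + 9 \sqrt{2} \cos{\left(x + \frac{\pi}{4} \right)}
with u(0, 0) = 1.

Substitute the ansatz u = A y^{2} + B e^{x + y} + C \sin{\left(x \right)} into the left-hand side.
Derivatives of the ansatz:
  u_xxx = B e^{x} e^{y} - C \cos{\left(x \right)}
  u_yyy = B e^{x} e^{y}
Term by term:
  3·u = 3 A y^{2} + 3 B e^{x} e^{y} + 3 C \sin{\left(x \right)}
  3·u_xxx = 3 B e^{x} e^{y} - 3 C \cos{\left(x \right)}
  1/2·u_yyy = \frac{B e^{x} e^{y}}{2}
So the left-hand side equals
  3 A y^{2} + \frac{13 B e^{x} e^{y}}{2} + 3 C \sin{\left(x \right)} - 3 C \cos{\left(x \right)}
This must equal f(x, y) identically; expanded, f = 6 y^{2} + \frac{13 e^{x} e^{y}}{2} - 9 \sin{\left(x \right)} + 9 \cos{\left(x \right)}.
Matching coefficients of the independent functions:
  [y^{2}]:  3 A = 6
  [e^{x} e^{y}]:  \frac{13 B}{2} = \frac{13}{2}
  [\sin{\left(x \right)}]:  3 C = -9
  [\cos{\left(x \right)}]:  - 3 C = 9
Solving: A = 2, B = 1, C = -3.
Check against the point condition:
  u(0, 0) = 1  ⟹  B = 1  ✓
Hence u(x, y) = 2 y^{2} + e^{x + y} - 3 \sin{\left(x \right)}.

Answer: u(x, y) = 2 y^{2} + e^{x + y} - 3 \sin{\left(x \right)}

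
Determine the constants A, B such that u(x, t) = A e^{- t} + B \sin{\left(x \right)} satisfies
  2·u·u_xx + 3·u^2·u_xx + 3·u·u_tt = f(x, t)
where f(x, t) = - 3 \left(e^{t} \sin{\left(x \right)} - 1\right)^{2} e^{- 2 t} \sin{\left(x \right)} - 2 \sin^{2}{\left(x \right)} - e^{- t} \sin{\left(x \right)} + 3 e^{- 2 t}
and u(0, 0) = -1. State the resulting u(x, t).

Answer: u(x, t) = \sin{\left(x \right)} - e^{- t}

Derivation:
Substitute the ansatz u = A e^{- t} + B \sin{\left(x \right)} into the left-hand side.
Derivatives of the ansatz:
  u_xx = - B \sin{\left(x \right)}
  u_tt = A e^{- t}
Term by term:
  2·u·u_xx = - 2 A B e^{- t} \sin{\left(x \right)} - 2 B^{2} \sin^{2}{\left(x \right)}
  3·u^2·u_xx = - 3 A^{2} B e^{- 2 t} \sin{\left(x \right)} - 6 A B^{2} e^{- t} \sin^{2}{\left(x \right)} - 3 B^{3} \sin^{3}{\left(x \right)}
  3·u·u_tt = 3 A^{2} e^{- 2 t} + 3 A B e^{- t} \sin{\left(x \right)}
So the left-hand side equals
  - 3 A^{2} B e^{- 2 t} \sin{\left(x \right)} + 3 A^{2} e^{- 2 t} - 6 A B^{2} e^{- t} \sin^{2}{\left(x \right)} + A B e^{- t} \sin{\left(x \right)} - 3 B^{3} \sin^{3}{\left(x \right)} - 2 B^{2} \sin^{2}{\left(x \right)}
This must equal f(x, t) identically; expanded, f = - 3 \sin^{3}{\left(x \right)} - 2 \sin^{2}{\left(x \right)} + 6 e^{- t} \sin^{2}{\left(x \right)} - e^{- t} \sin{\left(x \right)} - 3 e^{- 2 t} \sin{\left(x \right)} + 3 e^{- 2 t}.
Matching coefficients of the independent functions:
  [e^{- 2 t} \sin{\left(x \right)}]:  - 3 A^{2} B = -3
  [e^{- t} \sin{\left(x \right)}]:  A B = -1
  [e^{- t} \sin^{2}{\left(x \right)}]:  - 6 A B^{2} = 6
  [e^{- 2 t}]:  3 A^{2} = 3
  [\sin^{2}{\left(x \right)}]:  - 2 B^{2} = -2
  [\sin^{3}{\left(x \right)}]:  - 3 B^{3} = -3
Solving: A = -1, B = 1.
Check against the point condition:
  u(0, 0) = -1  ⟹  A = -1  ✓
Hence u(x, t) = \sin{\left(x \right)} - e^{- t}.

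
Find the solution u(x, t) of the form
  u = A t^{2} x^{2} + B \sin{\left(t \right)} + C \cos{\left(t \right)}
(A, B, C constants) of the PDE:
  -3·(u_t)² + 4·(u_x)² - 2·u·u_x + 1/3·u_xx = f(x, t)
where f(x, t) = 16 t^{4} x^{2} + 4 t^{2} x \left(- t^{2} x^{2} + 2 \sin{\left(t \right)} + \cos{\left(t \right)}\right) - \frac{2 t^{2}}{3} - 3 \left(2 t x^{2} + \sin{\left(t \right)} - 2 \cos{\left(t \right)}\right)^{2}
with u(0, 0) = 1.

Substitute the ansatz u = A t^{2} x^{2} + B \sin{\left(t \right)} + C \cos{\left(t \right)} into the left-hand side.
Derivatives of the ansatz:
  u_t = 2 A t x^{2} + B \cos{\left(t \right)} - C \sin{\left(t \right)}
  u_x = 2 A t^{2} x
  u_xx = 2 A t^{2}
Term by term:
  -3·(u_t)² = - 12 A^{2} t^{2} x^{4} - 12 A B t x^{2} \cos{\left(t \right)} + 12 A C t x^{2} \sin{\left(t \right)} - 3 B^{2} \cos^{2}{\left(t \right)} + 6 B C \sin{\left(t \right)} \cos{\left(t \right)} - 3 C^{2} \sin^{2}{\left(t \right)}
  4·(u_x)² = 16 A^{2} t^{4} x^{2}
  -2·u·u_x = - 4 A^{2} t^{4} x^{3} - 4 A B t^{2} x \sin{\left(t \right)} - 4 A C t^{2} x \cos{\left(t \right)}
  1/3·u_xx = \frac{2 A t^{2}}{3}
So the left-hand side equals
  - 4 A^{2} t^{4} x^{3} + 16 A^{2} t^{4} x^{2} - 12 A^{2} t^{2} x^{4} - 4 A B t^{2} x \sin{\left(t \right)} - 12 A B t x^{2} \cos{\left(t \right)} - 4 A C t^{2} x \cos{\left(t \right)} + 12 A C t x^{2} \sin{\left(t \right)} + \frac{2 A t^{2}}{3} - 3 B^{2} \cos^{2}{\left(t \right)} + 6 B C \sin{\left(t \right)} \cos{\left(t \right)} - 3 C^{2} \sin^{2}{\left(t \right)}
This must equal f(x, t) identically; expanded, f = - 4 t^{4} x^{3} + 16 t^{4} x^{2} - 12 t^{2} x^{4} + 8 t^{2} x \sin{\left(t \right)} + 4 t^{2} x \cos{\left(t \right)} - \frac{2 t^{2}}{3} - 12 t x^{2} \sin{\left(t \right)} + 24 t x^{2} \cos{\left(t \right)} - 3 \sin^{2}{\left(t \right)} + 12 \sin{\left(t \right)} \cos{\left(t \right)} - 12 \cos^{2}{\left(t \right)}.
Matching coefficients of the independent functions:
  [t^{2}]:  \frac{2 A}{3} = - \frac{2}{3}
  [t^{2} x^{4}]:  - 12 A^{2} = -12
  [t^{4} x^{2}]:  16 A^{2} = 16
  [t^{4} x^{3}]:  - 4 A^{2} = -4
  [\sin{\left(t \right)} \cos{\left(t \right)}]:  6 B C = 12
  [t x^{2} \sin{\left(t \right)}]:  12 A C = -12
  [t x^{2} \cos{\left(t \right)}]:  - 12 A B = 24
  [t^{2} x \sin{\left(t \right)}]:  - 4 A B = 8
  [t^{2} x \cos{\left(t \right)}]:  - 4 A C = 4
  [\sin^{2}{\left(t \right)}]:  - 3 C^{2} = -3
  [\cos^{2}{\left(t \right)}]:  - 3 B^{2} = -12
Solving: A = -1, B = 2, C = 1.
Check against the point condition:
  u(0, 0) = 1  ⟹  C = 1  ✓
Hence u(x, t) = - t^{2} x^{2} + 2 \sin{\left(t \right)} + \cos{\left(t \right)}.

Answer: u(x, t) = - t^{2} x^{2} + 2 \sin{\left(t \right)} + \cos{\left(t \right)}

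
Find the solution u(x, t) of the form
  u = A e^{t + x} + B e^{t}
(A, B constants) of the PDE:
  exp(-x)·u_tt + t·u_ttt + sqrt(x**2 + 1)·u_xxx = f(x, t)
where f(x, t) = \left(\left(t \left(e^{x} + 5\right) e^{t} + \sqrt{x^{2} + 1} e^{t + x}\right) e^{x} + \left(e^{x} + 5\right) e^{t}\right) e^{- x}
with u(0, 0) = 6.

Substitute the ansatz u = A e^{t + x} + B e^{t} into the left-hand side.
Derivatives of the ansatz:
  u_tt = A e^{t} e^{x} + B e^{t}
  u_ttt = A e^{t} e^{x} + B e^{t}
  u_xxx = A e^{t} e^{x}
Term by term:
  exp(-x)·u_tt = A e^{t} + B e^{t} e^{- x}
  t·u_ttt = A t e^{t} e^{x} + B t e^{t}
  sqrt(x**2 + 1)·u_xxx = A \sqrt{x^{2} + 1} e^{t} e^{x}
So the left-hand side equals
  A t e^{t} e^{x} + A \sqrt{x^{2} + 1} e^{t} e^{x} + A e^{t} + B t e^{t} + B e^{t} e^{- x}
This must equal f(x, t) identically; expanded, f = t e^{t} e^{x} + 5 t e^{t} + \sqrt{x^{2} + 1} e^{t} e^{x} + e^{t} + 5 e^{t} e^{- x}.
Matching coefficients of the independent functions:
  [t e^{t}, e^{t} e^{- x}]:  B = 5
  [t e^{t} e^{x}, \sqrt{x^{2} + 1} e^{t} e^{x}, e^{t}]:  A = 1
Solving: A = 1, B = 5.
Check against the point condition:
  u(0, 0) = 6  ⟹  A + B = 6  ✓
Hence u(x, t) = 5 e^{t} + e^{t + x}.

Answer: u(x, t) = 5 e^{t} + e^{t + x}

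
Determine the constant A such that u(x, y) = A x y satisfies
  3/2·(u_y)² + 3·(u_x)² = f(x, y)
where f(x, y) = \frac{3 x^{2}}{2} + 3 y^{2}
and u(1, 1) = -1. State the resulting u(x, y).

Answer: u(x, y) = - x y

Derivation:
Substitute the ansatz u = A x y into the left-hand side.
Derivatives of the ansatz:
  u_y = A x
  u_x = A y
Term by term:
  3/2·(u_y)² = \frac{3 A^{2} x^{2}}{2}
  3·(u_x)² = 3 A^{2} y^{2}
So the left-hand side equals
  \frac{3 A^{2} x^{2}}{2} + 3 A^{2} y^{2}
This must equal f(x, y) = \frac{3 x^{2}}{2} + 3 y^{2} identically.
Matching coefficients of the independent functions:
  [x^{2}]:  \frac{3 A^{2}}{2} = \frac{3}{2}
  [y^{2}]:  3 A^{2} = 3
These equations allow (A) = (-1) or (1).
Impose the point condition(s):
  u(1, 1) = -1  ⟹  A = -1
Only A = -1 satisfies everything.
Hence u(x, y) = - x y.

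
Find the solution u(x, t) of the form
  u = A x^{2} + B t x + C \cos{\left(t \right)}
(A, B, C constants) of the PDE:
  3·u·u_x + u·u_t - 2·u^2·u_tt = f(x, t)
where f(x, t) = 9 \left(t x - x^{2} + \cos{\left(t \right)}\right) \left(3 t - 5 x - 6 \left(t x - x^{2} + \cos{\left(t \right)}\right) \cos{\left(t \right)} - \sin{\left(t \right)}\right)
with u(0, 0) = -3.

Substitute the ansatz u = A x^{2} + B t x + C \cos{\left(t \right)} into the left-hand side.
Derivatives of the ansatz:
  u_x = 2 A x + B t
  u_t = B x - C \sin{\left(t \right)}
  u_tt = - C \cos{\left(t \right)}
Term by term:
  3·u·u_x = 6 A^{2} x^{3} + 9 A B t x^{2} + 6 A C x \cos{\left(t \right)} + 3 B^{2} t^{2} x + 3 B C t \cos{\left(t \right)}
  u·u_t = A B x^{3} - A C x^{2} \sin{\left(t \right)} + B^{2} t x^{2} - B C t x \sin{\left(t \right)} + B C x \cos{\left(t \right)} - C^{2} \sin{\left(t \right)} \cos{\left(t \right)}
  -2·u^2·u_tt = 2 A^{2} C x^{4} \cos{\left(t \right)} + 4 A B C t x^{3} \cos{\left(t \right)} + 4 A C^{2} x^{2} \cos^{2}{\left(t \right)} + 2 B^{2} C t^{2} x^{2} \cos{\left(t \right)} + 4 B C^{2} t x \cos^{2}{\left(t \right)} + 2 C^{3} \cos^{3}{\left(t \right)}
So the left-hand side equals
  2 A^{2} C x^{4} \cos{\left(t \right)} + 6 A^{2} x^{3} + 4 A B C t x^{3} \cos{\left(t \right)} + 9 A B t x^{2} + A B x^{3} + 4 A C^{2} x^{2} \cos^{2}{\left(t \right)} - A C x^{2} \sin{\left(t \right)} + 6 A C x \cos{\left(t \right)} + 2 B^{2} C t^{2} x^{2} \cos{\left(t \right)} + 3 B^{2} t^{2} x + B^{2} t x^{2} + 4 B C^{2} t x \cos^{2}{\left(t \right)} - B C t x \sin{\left(t \right)} + 3 B C t \cos{\left(t \right)} + B C x \cos{\left(t \right)} + 2 C^{3} \cos^{3}{\left(t \right)} - C^{2} \sin{\left(t \right)} \cos{\left(t \right)}
This must equal f(x, t) identically; expanded, f = - 54 t^{2} x^{2} \cos{\left(t \right)} + 27 t^{2} x + 108 t x^{3} \cos{\left(t \right)} - 72 t x^{2} - 9 t x \sin{\left(t \right)} - 108 t x \cos^{2}{\left(t \right)} + 27 t \cos{\left(t \right)} - 54 x^{4} \cos{\left(t \right)} + 45 x^{3} + 9 x^{2} \sin{\left(t \right)} + 108 x^{2} \cos^{2}{\left(t \right)} - 45 x \cos{\left(t \right)} - 9 \sin{\left(t \right)} \cos{\left(t \right)} - 54 \cos^{3}{\left(t \right)}.
Matching coefficients of the independent functions:
  [x^{3}]:  6 A^{2} + A B = 45
  [t x^{2}]:  9 A B + B^{2} = -72
  [t \cos{\left(t \right)}]:  3 B C = 27
  [t^{2} x]:  3 B^{2} = 27
  [x \cos{\left(t \right)}]:  6 A C + B C = -45
  [x^{2} \sin{\left(t \right)}]:  - A C = 9
  [x^{2} \cos^{2}{\left(t \right)}]:  4 A C^{2} = 108
  [x^{4} \cos{\left(t \right)}]:  2 A^{2} C = -54
  [\sin{\left(t \right)} \cos{\left(t \right)}]:  - C^{2} = -9
  [t x \sin{\left(t \right)}]:  - B C = -9
  [t x \cos^{2}{\left(t \right)}]:  4 B C^{2} = -108
  [t x^{3} \cos{\left(t \right)}]:  4 A B C = 108
  [t^{2} x^{2} \cos{\left(t \right)}]:  2 B^{2} C = -54
  [\cos^{3}{\left(t \right)}]:  2 C^{3} = -54
Solving: A = 3, B = -3, C = -3.
Check against the point condition:
  u(0, 0) = -3  ⟹  C = -3  ✓
Hence u(x, t) = - 3 t x + 3 x^{2} - 3 \cos{\left(t \right)}.

Answer: u(x, t) = - 3 t x + 3 x^{2} - 3 \cos{\left(t \right)}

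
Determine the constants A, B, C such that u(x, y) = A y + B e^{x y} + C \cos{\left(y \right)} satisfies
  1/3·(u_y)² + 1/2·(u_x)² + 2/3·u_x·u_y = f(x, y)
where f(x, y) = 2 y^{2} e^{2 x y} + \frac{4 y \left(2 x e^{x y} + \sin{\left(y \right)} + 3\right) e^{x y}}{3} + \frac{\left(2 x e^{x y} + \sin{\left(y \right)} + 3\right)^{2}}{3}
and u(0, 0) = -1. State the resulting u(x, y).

Substitute the ansatz u = A y + B e^{x y} + C \cos{\left(y \right)} into the left-hand side.
Derivatives of the ansatz:
  u_y = A + B x e^{x y} - C \sin{\left(y \right)}
  u_x = B y e^{x y}
Term by term:
  1/3·(u_y)² = \frac{A^{2}}{3} + \frac{2 A B x e^{x y}}{3} - \frac{2 A C \sin{\left(y \right)}}{3} + \frac{B^{2} x^{2} e^{2 x y}}{3} - \frac{2 B C x e^{x y} \sin{\left(y \right)}}{3} + \frac{C^{2} \sin^{2}{\left(y \right)}}{3}
  1/2·(u_x)² = \frac{B^{2} y^{2} e^{2 x y}}{2}
  2/3·u_x·u_y = \frac{2 A B y e^{x y}}{3} + \frac{2 B^{2} x y e^{2 x y}}{3} - \frac{2 B C y e^{x y} \sin{\left(y \right)}}{3}
So the left-hand side equals
  \frac{A^{2}}{3} + \frac{2 A B x e^{x y}}{3} + \frac{2 A B y e^{x y}}{3} - \frac{2 A C \sin{\left(y \right)}}{3} + \frac{B^{2} x^{2} e^{2 x y}}{3} + \frac{2 B^{2} x y e^{2 x y}}{3} + \frac{B^{2} y^{2} e^{2 x y}}{2} - \frac{2 B C x e^{x y} \sin{\left(y \right)}}{3} - \frac{2 B C y e^{x y} \sin{\left(y \right)}}{3} + \frac{C^{2} \sin^{2}{\left(y \right)}}{3}
This must equal f(x, y) identically; expanded, f = \frac{4 x^{2} e^{2 x y}}{3} + \frac{8 x y e^{2 x y}}{3} + \frac{4 x e^{x y} \sin{\left(y \right)}}{3} + 4 x e^{x y} + 2 y^{2} e^{2 x y} + \frac{4 y e^{x y} \sin{\left(y \right)}}{3} + 4 y e^{x y} + \frac{\sin^{2}{\left(y \right)}}{3} + 2 \sin{\left(y \right)} + 3.
Matching coefficients of the independent functions:
  [constant term]:  \frac{A^{2}}{3} = 3
  [x e^{x y}, y e^{x y}]:  \frac{2 A B}{3} = 4
  [x^{2} e^{2 x y}]:  \frac{B^{2}}{3} = \frac{4}{3}
  [y^{2} e^{2 x y}]:  \frac{B^{2}}{2} = 2
  [x y e^{2 x y}]:  \frac{2 B^{2}}{3} = \frac{8}{3}
  [x e^{x y} \sin{\left(y \right)}, y e^{x y} \sin{\left(y \right)}]:  - \frac{2 B C}{3} = \frac{4}{3}
  [\sin{\left(y \right)}]:  - \frac{2 A C}{3} = 2
  [\sin^{2}{\left(y \right)}]:  \frac{C^{2}}{3} = \frac{1}{3}
These equations allow (A, B, C) = (-3, -2, 1) or (3, 2, -1).
Impose the point condition(s):
  u(0, 0) = -1  ⟹  B + C = -1
Only A = -3, B = -2, C = 1 satisfies everything.
Hence u(x, y) = - 3 y - 2 e^{x y} + \cos{\left(y \right)}.

Answer: u(x, y) = - 3 y - 2 e^{x y} + \cos{\left(y \right)}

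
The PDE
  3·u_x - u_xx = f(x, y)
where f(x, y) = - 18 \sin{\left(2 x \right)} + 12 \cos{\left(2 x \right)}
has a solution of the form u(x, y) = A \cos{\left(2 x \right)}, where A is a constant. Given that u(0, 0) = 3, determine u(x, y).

Answer: u(x, y) = 3 \cos{\left(2 x \right)}

Derivation:
Substitute the ansatz u = A \cos{\left(2 x \right)} into the left-hand side.
Derivatives of the ansatz:
  u_x = - 2 A \sin{\left(2 x \right)}
  u_xx = - 4 A \cos{\left(2 x \right)}
Term by term:
  3·u_x = - 6 A \sin{\left(2 x \right)}
  -u_xx = 4 A \cos{\left(2 x \right)}
So the left-hand side equals
  - 6 A \sin{\left(2 x \right)} + 4 A \cos{\left(2 x \right)}
This must equal f(x, y) = - 18 \sin{\left(2 x \right)} + 12 \cos{\left(2 x \right)} identically.
Matching coefficients of the independent functions:
  [\sin{\left(2 x \right)}]:  - 6 A = -18
  [\cos{\left(2 x \right)}]:  4 A = 12
Solving: A = 3.
Check against the point condition:
  u(0, 0) = 3  ⟹  A = 3  ✓
Hence u(x, y) = 3 \cos{\left(2 x \right)}.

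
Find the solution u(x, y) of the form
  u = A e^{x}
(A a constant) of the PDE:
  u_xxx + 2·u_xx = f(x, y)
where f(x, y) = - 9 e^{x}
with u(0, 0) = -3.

Substitute the ansatz u = A e^{x} into the left-hand side.
Derivatives of the ansatz:
  u_xxx = A e^{x}
  u_xx = A e^{x}
Term by term:
  u_xxx = A e^{x}
  2·u_xx = 2 A e^{x}
So the left-hand side equals
  3 A e^{x}
This must equal f(x, y) = - 9 e^{x} identically.
Matching coefficients of the independent functions:
  [e^{x}]:  3 A = -9
Solving: A = -3.
Check against the point condition:
  u(0, 0) = -3  ⟹  A = -3  ✓
Hence u(x, y) = - 3 e^{x}.

Answer: u(x, y) = - 3 e^{x}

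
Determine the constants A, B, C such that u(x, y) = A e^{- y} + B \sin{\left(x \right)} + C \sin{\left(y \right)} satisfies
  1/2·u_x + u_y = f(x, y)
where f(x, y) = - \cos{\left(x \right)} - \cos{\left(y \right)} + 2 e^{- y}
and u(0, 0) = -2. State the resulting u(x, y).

Answer: u(x, y) = - 2 \sin{\left(x \right)} - \sin{\left(y \right)} - 2 e^{- y}

Derivation:
Substitute the ansatz u = A e^{- y} + B \sin{\left(x \right)} + C \sin{\left(y \right)} into the left-hand side.
Derivatives of the ansatz:
  u_x = B \cos{\left(x \right)}
  u_y = - A e^{- y} + C \cos{\left(y \right)}
Term by term:
  1/2·u_x = \frac{B \cos{\left(x \right)}}{2}
  u_y = - A e^{- y} + C \cos{\left(y \right)}
So the left-hand side equals
  - A e^{- y} + \frac{B \cos{\left(x \right)}}{2} + C \cos{\left(y \right)}
This must equal f(x, y) = - \cos{\left(x \right)} - \cos{\left(y \right)} + 2 e^{- y} identically.
Matching coefficients of the independent functions:
  [e^{- y}]:  - A = 2
  [\cos{\left(x \right)}]:  \frac{B}{2} = -1
  [\cos{\left(y \right)}]:  C = -1
Solving: A = -2, B = -2, C = -1.
Check against the point condition:
  u(0, 0) = -2  ⟹  A = -2  ✓
Hence u(x, y) = - 2 \sin{\left(x \right)} - \sin{\left(y \right)} - 2 e^{- y}.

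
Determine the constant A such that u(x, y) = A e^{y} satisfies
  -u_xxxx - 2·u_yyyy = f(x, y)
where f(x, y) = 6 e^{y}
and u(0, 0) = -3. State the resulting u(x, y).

Substitute the ansatz u = A e^{y} into the left-hand side.
Derivatives of the ansatz:
  u_xxxx = 0
  u_yyyy = A e^{y}
Term by term:
  -u_xxxx = 0
  -2·u_yyyy = - 2 A e^{y}
So the left-hand side equals
  - 2 A e^{y}
This must equal f(x, y) = 6 e^{y} identically.
Matching coefficients of the independent functions:
  [e^{y}]:  - 2 A = 6
Solving: A = -3.
Check against the point condition:
  u(0, 0) = -3  ⟹  A = -3  ✓
Hence u(x, y) = - 3 e^{y}.

Answer: u(x, y) = - 3 e^{y}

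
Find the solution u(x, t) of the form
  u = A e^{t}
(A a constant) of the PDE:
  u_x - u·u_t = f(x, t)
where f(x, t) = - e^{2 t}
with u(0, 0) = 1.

Substitute the ansatz u = A e^{t} into the left-hand side.
Derivatives of the ansatz:
  u_x = 0
  u_t = A e^{t}
Term by term:
  u_x = 0
  -u·u_t = - A^{2} e^{2 t}
So the left-hand side equals
  - A^{2} e^{2 t}
This must equal f(x, t) = - e^{2 t} identically.
Matching coefficients of the independent functions:
  [e^{2 t}]:  - A^{2} = -1
These equations allow (A) = (-1) or (1).
Impose the point condition(s):
  u(0, 0) = 1  ⟹  A = 1
Only A = 1 satisfies everything.
Hence u(x, t) = e^{t}.

Answer: u(x, t) = e^{t}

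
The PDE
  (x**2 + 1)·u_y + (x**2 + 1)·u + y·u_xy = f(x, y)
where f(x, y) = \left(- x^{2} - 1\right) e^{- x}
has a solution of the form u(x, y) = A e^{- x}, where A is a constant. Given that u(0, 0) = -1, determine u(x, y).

Substitute the ansatz u = A e^{- x} into the left-hand side.
Derivatives of the ansatz:
  u_y = 0
  u_xy = 0
Term by term:
  (x**2 + 1)·u_y = 0
  (x**2 + 1)·u = A x^{2} e^{- x} + A e^{- x}
  y·u_xy = 0
So the left-hand side equals
  A x^{2} e^{- x} + A e^{- x}
This must equal f(x, y) identically; expanded, f = - x^{2} e^{- x} - e^{- x}.
Matching coefficients of the independent functions:
  [x^{2} e^{- x}, e^{- x}]:  A = -1
Solving: A = -1.
Check against the point condition:
  u(0, 0) = -1  ⟹  A = -1  ✓
Hence u(x, y) = - e^{- x}.

Answer: u(x, y) = - e^{- x}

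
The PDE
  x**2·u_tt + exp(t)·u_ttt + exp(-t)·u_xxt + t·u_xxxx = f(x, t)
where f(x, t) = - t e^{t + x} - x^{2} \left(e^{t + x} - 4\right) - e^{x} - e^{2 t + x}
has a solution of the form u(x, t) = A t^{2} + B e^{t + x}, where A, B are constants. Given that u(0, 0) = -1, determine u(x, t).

Answer: u(x, t) = 2 t^{2} - e^{t + x}

Derivation:
Substitute the ansatz u = A t^{2} + B e^{t + x} into the left-hand side.
Derivatives of the ansatz:
  u_tt = 2 A + B e^{t} e^{x}
  u_ttt = B e^{t} e^{x}
  u_xxt = B e^{t} e^{x}
  u_xxxx = B e^{t} e^{x}
Term by term:
  x**2·u_tt = 2 A x^{2} + B x^{2} e^{t} e^{x}
  exp(t)·u_ttt = B e^{2 t} e^{x}
  exp(-t)·u_xxt = B e^{x}
  t·u_xxxx = B t e^{t} e^{x}
So the left-hand side equals
  2 A x^{2} + B t e^{t} e^{x} + B x^{2} e^{t} e^{x} + B e^{2 t} e^{x} + B e^{x}
This must equal f(x, t) identically; expanded, f = - t e^{t} e^{x} - x^{2} e^{t} e^{x} + 4 x^{2} - e^{2 t} e^{x} - e^{x}.
Matching coefficients of the independent functions:
  [x^{2}]:  2 A = 4
  [e^{2 t} e^{x}, t e^{t} e^{x}, x^{2} e^{t} e^{x}, e^{x}]:  B = -1
Solving: A = 2, B = -1.
Check against the point condition:
  u(0, 0) = -1  ⟹  B = -1  ✓
Hence u(x, t) = 2 t^{2} - e^{t + x}.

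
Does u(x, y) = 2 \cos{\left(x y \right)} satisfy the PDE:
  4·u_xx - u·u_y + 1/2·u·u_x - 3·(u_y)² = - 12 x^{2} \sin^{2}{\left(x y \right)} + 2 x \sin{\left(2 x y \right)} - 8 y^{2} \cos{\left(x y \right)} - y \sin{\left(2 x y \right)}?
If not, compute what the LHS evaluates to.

Evaluate each term of the left-hand side for u = 2 \cos{\left(x y \right)}.
Derivatives:
  u_xx = - 2 y^{2} \cos{\left(x y \right)}
  u_y = - 2 x \sin{\left(x y \right)}
  u_x = - 2 y \sin{\left(x y \right)}
Terms:
  4·u_xx = - 8 y^{2} \cos{\left(x y \right)}
  -u·u_y = 2 x \sin{\left(2 x y \right)}
  1/2·u·u_x = - y \sin{\left(2 x y \right)}
  -3·(u_y)² = - 12 x^{2} \sin^{2}{\left(x y \right)}
Sum: LHS = - 12 x^{2} \sin^{2}{\left(x y \right)} + 2 x \sin{\left(2 x y \right)} - 8 y^{2} \cos{\left(x y \right)} - y \sin{\left(2 x y \right)}
This is exactly the given right-hand side, so u is a solution.

Answer: Yes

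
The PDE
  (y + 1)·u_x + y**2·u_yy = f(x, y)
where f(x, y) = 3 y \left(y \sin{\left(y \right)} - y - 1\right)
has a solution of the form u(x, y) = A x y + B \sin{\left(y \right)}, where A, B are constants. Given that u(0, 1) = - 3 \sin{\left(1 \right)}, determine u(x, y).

Substitute the ansatz u = A x y + B \sin{\left(y \right)} into the left-hand side.
Derivatives of the ansatz:
  u_x = A y
  u_yy = - B \sin{\left(y \right)}
Term by term:
  (y + 1)·u_x = A y^{2} + A y
  y**2·u_yy = - B y^{2} \sin{\left(y \right)}
So the left-hand side equals
  A y^{2} + A y - B y^{2} \sin{\left(y \right)}
This must equal f(x, y) identically; expanded, f = 3 y^{2} \sin{\left(y \right)} - 3 y^{2} - 3 y.
Matching coefficients of the independent functions:
  [y, y^{2}]:  A = -3
  [y^{2} \sin{\left(y \right)}]:  - B = 3
Solving: A = -3, B = -3.
Check against the point condition:
  u(0, 1) = - 3 \sin{\left(1 \right)}  ⟹  B \sin{\left(1 \right)} = - 3 \sin{\left(1 \right)}  ✓
Hence u(x, y) = - 3 x y - 3 \sin{\left(y \right)}.

Answer: u(x, y) = - 3 x y - 3 \sin{\left(y \right)}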